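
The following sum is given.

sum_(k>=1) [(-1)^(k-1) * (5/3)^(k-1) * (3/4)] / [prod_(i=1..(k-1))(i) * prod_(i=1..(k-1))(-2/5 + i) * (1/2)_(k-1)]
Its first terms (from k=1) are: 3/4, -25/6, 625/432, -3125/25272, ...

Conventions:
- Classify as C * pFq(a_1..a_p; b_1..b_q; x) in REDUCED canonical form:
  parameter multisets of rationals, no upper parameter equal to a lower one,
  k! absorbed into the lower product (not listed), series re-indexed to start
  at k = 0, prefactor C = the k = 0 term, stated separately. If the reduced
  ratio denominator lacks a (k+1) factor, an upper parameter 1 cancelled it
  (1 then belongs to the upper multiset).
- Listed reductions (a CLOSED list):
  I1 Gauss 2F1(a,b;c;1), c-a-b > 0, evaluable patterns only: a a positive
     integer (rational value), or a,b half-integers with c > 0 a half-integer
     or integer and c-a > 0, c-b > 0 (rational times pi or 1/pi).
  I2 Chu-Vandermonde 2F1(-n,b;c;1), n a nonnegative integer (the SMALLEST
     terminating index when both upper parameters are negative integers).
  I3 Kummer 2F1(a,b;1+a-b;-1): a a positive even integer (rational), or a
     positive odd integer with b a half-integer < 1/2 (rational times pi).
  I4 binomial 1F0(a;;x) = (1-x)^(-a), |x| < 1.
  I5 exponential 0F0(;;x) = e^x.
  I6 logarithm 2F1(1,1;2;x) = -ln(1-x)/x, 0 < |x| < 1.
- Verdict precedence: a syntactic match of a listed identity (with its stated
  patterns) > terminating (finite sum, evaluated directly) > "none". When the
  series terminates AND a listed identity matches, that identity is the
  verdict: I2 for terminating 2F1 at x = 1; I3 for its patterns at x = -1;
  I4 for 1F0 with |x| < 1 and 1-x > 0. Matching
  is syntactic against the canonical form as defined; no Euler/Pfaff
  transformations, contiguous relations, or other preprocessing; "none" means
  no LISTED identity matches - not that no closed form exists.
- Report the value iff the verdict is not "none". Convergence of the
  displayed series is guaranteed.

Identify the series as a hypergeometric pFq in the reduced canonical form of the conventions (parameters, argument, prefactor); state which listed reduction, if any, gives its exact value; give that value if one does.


First insight: t_0 = 3/4 here, and the product of the first k integers (C = 3/4, x = -5/3) is k!.
Term ratio: r(k) = (-5/3) * 1 / [(k+1/2) (k+3/5) (k+1)] - poly over poly, x = (-5/3) from leading terms; C = 3/4 at k = 0.

This is 3/4 * 0F2(-; 1/2, 3/5; -5/3) in reduced canonical form. Verdict: no listed reduction: x = -5/3 and upper {-} fail every I1-I6 pattern.


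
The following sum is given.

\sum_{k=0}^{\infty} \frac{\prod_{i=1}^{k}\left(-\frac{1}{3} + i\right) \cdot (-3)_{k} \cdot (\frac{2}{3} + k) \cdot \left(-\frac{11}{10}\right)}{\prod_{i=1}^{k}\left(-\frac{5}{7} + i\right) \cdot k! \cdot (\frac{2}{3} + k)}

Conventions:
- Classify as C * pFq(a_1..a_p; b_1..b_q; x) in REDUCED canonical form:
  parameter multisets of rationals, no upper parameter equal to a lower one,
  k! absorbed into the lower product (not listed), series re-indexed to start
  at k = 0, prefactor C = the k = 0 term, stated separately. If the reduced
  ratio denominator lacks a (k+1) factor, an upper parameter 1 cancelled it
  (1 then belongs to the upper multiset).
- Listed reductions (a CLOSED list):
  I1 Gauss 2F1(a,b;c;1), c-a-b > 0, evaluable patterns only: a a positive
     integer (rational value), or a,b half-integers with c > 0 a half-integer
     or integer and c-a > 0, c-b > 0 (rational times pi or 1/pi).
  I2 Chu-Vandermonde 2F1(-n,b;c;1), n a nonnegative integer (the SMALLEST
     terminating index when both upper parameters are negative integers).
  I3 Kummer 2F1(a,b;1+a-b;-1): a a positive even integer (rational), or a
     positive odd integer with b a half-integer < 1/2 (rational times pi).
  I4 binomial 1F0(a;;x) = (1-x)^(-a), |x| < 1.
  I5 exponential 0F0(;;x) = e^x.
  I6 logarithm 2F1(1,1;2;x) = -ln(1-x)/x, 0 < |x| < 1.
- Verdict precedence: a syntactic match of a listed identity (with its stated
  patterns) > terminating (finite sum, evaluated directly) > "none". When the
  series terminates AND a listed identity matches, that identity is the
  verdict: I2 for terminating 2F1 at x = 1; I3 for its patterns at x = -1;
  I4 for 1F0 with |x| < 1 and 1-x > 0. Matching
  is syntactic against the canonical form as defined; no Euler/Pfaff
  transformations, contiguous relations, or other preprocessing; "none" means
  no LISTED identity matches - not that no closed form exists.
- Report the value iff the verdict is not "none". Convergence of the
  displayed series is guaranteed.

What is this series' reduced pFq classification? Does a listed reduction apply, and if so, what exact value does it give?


Prefactor -\frac{11}{10}, argument 1: 2F1 with upper {-3, \frac{2}{3}} over lower {\frac{2}{7}}. Verdict: this is the Chu-Vandermonde identity I2 (terminating 2F1 at x = 1 with n = 3, b = 2/3, c = \frac{2}{7}). Its exact value is \frac{2431}{4860}.

Structural cue: t_0 being -\frac{11}{10}, k + 2/3 divides numerator and denominator alike; prefactor -11/10 after cancelling.
Term ratio: r(k) = 1 * (k-3) (k+\frac{2}{3}) / [(k+\frac{2}{7}) (k+1)] - rational; roots negated = parameters, x = 1, C = -\frac{11}{10}.


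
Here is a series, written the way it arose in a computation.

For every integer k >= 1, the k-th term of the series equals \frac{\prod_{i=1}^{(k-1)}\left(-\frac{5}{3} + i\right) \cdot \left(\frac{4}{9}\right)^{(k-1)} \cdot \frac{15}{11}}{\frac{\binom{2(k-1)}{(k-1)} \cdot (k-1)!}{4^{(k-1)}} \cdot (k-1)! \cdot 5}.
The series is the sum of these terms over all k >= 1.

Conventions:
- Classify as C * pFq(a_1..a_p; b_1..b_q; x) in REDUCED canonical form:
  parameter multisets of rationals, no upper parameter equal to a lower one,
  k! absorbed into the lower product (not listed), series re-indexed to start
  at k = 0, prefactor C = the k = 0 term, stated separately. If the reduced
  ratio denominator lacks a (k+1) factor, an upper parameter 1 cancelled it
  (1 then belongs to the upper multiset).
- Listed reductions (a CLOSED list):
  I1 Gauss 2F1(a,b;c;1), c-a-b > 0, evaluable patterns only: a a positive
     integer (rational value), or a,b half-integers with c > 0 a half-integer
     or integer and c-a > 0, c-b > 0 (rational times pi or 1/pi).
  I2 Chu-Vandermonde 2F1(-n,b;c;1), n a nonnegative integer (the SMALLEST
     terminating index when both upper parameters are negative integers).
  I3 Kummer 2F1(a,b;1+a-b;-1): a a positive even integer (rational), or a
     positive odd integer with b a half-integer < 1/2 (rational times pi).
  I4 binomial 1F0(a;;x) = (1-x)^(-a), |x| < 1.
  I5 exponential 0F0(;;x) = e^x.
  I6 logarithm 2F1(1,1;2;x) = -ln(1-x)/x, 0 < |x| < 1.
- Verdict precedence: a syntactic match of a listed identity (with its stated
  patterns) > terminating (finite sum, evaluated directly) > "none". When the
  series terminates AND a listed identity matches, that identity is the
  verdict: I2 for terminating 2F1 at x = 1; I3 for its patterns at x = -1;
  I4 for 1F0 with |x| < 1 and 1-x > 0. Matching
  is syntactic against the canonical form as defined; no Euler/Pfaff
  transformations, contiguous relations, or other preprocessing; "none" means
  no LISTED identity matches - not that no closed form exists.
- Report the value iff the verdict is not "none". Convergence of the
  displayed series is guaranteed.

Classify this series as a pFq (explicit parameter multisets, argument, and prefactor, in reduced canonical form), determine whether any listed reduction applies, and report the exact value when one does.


Classification (C = \frac{3}{11}): 1F1 with upper {-\frac{2}{3}}, lower {\frac{1}{2}}, argument x = \frac{4}{9}. Verdict: none - at argument \frac{4}{9} the multisets {-\frac{2}{3}} ; {\frac{1}{2}} match no listed identity.

Key observation: t_0 being \frac{3}{11}, the lower central binomial (prefactor 3/11) hides (1/2)_k.
Consecutive-term ratio: r(k) = \frac{4}{9} * (k-\frac{2}{3}) / [(k+\frac{1}{2}) (k+1)] - rational in k. x = \frac{4}{9}; t_0 = \frac{3}{11}; negate the roots.


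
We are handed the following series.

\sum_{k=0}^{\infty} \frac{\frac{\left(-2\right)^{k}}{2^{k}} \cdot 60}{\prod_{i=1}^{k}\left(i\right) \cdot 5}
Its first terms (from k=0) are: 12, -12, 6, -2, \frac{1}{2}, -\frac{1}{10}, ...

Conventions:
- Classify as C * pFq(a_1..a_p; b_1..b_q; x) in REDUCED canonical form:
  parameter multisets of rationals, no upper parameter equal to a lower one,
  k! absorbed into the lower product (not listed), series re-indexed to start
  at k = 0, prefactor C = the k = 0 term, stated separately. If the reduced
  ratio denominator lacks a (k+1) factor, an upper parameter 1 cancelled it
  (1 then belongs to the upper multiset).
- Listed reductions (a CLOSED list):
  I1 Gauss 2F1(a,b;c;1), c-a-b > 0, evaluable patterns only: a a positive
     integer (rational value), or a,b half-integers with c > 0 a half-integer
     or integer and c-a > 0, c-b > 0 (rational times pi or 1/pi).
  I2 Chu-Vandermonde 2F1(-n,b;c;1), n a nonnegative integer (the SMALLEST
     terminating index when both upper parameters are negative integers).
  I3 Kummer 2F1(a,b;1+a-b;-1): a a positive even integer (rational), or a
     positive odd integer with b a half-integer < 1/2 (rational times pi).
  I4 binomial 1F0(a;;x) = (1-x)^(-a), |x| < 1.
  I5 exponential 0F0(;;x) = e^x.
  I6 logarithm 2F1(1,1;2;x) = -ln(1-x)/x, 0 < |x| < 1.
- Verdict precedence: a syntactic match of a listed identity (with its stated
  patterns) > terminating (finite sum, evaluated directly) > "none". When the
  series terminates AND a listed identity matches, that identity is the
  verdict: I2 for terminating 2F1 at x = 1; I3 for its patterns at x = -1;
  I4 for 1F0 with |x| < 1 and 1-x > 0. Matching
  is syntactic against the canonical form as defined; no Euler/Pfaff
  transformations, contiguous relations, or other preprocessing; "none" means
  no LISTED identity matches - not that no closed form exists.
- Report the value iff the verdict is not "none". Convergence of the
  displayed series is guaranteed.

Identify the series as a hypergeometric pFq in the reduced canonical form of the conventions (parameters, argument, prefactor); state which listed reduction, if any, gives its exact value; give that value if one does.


This is 12 * 0F0(-; -; -1) in reduced canonical form. Verdict: this is the I5 exponential reduction (the 0F0 exponential series at x = -1). Value: 12 \cdot e^{-1}.

First insight: x = -1 and the product of the first k integers (C = 12, x = -1) is k!.
Term ratio: r(k) = -1 * 1 / [(k+1)] ; factor over Q: parameters, x = -1, and C = 12.


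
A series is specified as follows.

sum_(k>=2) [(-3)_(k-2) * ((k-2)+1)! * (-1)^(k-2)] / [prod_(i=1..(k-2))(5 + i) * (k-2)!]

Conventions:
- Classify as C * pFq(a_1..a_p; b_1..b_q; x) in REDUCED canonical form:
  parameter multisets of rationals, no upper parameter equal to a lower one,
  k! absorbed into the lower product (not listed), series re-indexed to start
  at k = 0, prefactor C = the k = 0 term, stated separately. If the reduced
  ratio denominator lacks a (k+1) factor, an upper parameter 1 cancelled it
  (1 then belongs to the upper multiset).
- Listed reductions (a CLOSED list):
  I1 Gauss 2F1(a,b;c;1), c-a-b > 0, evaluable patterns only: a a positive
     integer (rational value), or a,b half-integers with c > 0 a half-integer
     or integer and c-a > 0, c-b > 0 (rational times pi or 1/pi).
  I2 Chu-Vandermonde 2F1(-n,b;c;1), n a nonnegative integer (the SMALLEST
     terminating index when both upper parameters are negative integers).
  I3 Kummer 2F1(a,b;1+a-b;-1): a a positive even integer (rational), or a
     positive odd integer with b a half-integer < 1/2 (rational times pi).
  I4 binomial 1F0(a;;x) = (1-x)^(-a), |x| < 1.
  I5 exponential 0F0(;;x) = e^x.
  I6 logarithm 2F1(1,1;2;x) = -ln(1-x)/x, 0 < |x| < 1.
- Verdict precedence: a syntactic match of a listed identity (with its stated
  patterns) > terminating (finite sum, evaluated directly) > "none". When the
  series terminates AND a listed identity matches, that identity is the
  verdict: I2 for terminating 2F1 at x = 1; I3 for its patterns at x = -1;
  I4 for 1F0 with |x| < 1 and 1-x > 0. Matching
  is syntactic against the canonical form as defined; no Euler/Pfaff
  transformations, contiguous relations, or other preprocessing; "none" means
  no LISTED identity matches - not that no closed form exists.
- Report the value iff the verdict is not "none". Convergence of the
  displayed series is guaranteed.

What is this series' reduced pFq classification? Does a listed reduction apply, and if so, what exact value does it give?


Prefactor 1, argument -1: 2F1 with upper {-3, 2} over lower {6}. Verdict: Kummer (I3) matches (x = -1; c = 6 equals 1+a-b for upper {-3, 2}: listed pattern). Hence: 5/2.

First insight: t_0 being 1, the factorial ratio (C = 1) (k+a-1)!/(a-1)! is a rising factorial (a)_k.
Adjacent-term ratio: r(k) = (-1) * (k-3) (k+2) / [(k+6) (k+1)] - rational in k. x = (-1); t_0 = 1; negate the roots.


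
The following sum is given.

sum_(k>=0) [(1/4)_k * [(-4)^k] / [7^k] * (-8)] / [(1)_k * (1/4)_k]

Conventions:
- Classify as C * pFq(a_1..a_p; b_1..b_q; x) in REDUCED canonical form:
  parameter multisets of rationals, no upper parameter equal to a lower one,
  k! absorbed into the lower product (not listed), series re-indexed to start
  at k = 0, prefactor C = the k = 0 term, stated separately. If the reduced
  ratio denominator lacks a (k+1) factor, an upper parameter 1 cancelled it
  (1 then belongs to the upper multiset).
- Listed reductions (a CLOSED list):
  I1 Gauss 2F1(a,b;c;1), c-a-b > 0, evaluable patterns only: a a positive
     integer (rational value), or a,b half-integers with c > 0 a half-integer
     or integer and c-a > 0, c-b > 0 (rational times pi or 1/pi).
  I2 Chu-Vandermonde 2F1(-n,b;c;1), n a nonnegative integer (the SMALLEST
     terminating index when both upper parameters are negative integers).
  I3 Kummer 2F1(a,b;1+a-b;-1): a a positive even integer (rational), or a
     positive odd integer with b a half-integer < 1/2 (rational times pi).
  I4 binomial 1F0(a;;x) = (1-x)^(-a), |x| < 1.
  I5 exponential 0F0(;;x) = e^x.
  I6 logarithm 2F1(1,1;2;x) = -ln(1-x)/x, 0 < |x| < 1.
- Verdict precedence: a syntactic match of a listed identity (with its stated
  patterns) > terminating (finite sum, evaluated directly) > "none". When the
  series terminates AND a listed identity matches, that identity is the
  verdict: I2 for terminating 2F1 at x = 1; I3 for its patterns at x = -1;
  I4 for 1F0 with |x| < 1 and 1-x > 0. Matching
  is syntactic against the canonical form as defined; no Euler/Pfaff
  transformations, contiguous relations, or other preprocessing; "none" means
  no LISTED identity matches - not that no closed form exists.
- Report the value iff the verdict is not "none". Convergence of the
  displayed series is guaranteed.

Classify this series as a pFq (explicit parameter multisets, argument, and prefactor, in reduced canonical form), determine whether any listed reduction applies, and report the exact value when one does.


The series (x = -4/7) is 0F0: upper {-}, lower {-}, prefactor -8. Verdict at x = -4/7: the I5 exponential reduction matches (the 0F0 exponential series at x = -4/7). Exact value: (-8) * e^(-4/7).

The tell: from the first term -8: (1)_k (C = -8, x = -4/7) is k! itself.
Term ratio: r(k) = (-4/7) * 1 / [(k+1)] ; factor over Q: parameters, x = (-4/7), and C = -8.


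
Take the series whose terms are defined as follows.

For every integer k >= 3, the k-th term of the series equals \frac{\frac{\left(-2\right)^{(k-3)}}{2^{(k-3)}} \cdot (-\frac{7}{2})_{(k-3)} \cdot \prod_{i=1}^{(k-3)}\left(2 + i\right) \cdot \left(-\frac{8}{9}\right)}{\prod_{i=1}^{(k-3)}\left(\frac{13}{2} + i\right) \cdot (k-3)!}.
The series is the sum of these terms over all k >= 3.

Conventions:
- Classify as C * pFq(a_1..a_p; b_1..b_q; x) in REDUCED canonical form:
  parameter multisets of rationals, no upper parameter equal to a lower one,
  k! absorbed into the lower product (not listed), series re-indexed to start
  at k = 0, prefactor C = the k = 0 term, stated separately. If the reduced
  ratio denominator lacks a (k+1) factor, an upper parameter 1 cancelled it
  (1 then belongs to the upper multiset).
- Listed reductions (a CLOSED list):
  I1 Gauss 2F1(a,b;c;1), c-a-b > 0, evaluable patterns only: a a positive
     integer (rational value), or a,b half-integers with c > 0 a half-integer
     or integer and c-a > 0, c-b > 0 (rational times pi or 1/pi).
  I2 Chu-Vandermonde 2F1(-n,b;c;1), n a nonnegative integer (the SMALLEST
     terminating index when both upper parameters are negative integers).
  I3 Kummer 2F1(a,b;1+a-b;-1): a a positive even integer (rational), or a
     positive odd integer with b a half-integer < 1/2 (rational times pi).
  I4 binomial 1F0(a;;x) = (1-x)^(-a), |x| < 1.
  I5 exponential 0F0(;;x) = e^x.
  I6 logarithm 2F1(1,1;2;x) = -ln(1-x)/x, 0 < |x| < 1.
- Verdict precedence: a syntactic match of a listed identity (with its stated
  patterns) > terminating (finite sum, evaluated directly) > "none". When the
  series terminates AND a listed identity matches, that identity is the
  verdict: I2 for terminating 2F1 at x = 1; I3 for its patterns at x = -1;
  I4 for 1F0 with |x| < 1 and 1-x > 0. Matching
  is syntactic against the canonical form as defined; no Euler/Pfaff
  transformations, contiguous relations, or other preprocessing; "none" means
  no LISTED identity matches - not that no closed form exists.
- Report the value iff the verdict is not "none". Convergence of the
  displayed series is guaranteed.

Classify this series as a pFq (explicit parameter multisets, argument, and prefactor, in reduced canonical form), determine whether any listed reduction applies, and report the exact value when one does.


Reduced: x = -1, 2F1, upper = {-\frac{7}{2}, 3}, lower = {\frac{15}{2}}, C = -\frac{8}{9}. Verdict: the Kummer evaluation I3 fires (x = -1; c = \frac{15}{2} equals 1+a-b for upper {-\frac{7}{2}, 3}: listed pattern). Value: \left(-\frac{1001}{1024}\right) \cdot \pi.

Key observation: x = -1 and the lower running product (C = -8/9, x = -1) is a rising factorial.
Consecutive-term ratio: r(k) = -1 * (k-\frac{7}{2}) (k+3) / [(k+\frac{15}{2}) (k+1)] ; factor over Q: parameters, x = -1, and C = -\frac{8}{9}.


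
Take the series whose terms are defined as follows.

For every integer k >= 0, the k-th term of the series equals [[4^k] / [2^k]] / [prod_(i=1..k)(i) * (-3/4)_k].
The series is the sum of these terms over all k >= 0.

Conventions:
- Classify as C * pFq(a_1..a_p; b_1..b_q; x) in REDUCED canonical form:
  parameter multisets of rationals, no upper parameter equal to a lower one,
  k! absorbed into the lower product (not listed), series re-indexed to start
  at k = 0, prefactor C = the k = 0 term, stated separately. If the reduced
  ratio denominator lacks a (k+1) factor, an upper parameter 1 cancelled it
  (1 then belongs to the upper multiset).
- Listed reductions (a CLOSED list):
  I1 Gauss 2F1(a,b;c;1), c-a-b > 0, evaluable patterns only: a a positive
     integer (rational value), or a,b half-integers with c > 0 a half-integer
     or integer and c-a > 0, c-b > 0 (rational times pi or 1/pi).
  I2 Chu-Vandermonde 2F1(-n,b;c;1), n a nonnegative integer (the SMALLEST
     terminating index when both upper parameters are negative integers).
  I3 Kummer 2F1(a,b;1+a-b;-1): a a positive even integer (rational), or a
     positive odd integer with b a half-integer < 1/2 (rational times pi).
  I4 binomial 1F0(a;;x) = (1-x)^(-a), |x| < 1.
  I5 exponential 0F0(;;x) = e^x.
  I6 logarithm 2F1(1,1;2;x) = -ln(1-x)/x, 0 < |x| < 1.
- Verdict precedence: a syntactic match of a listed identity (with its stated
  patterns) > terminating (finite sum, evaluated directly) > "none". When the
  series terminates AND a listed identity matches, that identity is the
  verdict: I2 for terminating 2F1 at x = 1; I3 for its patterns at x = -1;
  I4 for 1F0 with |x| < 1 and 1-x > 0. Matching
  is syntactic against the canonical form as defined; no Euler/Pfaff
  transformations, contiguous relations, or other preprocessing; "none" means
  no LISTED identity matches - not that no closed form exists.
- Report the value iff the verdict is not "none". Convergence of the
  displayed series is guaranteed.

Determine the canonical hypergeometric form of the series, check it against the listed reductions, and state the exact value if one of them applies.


At argument 2: a 0F1 with upper {-}, lower {-3/4}, scaled by C = 1. Verdict: none - at argument 2 the multisets {-} ; {-3/4} match no listed identity.

The tell: t_0 being 1, the product of the first k integers (prefactor 1) is k!.
Step ratio: r(k) = 2 * 1 / [(k-3/4) (k+1)] - rational; roots negated = parameters, x = 2, C = 1.


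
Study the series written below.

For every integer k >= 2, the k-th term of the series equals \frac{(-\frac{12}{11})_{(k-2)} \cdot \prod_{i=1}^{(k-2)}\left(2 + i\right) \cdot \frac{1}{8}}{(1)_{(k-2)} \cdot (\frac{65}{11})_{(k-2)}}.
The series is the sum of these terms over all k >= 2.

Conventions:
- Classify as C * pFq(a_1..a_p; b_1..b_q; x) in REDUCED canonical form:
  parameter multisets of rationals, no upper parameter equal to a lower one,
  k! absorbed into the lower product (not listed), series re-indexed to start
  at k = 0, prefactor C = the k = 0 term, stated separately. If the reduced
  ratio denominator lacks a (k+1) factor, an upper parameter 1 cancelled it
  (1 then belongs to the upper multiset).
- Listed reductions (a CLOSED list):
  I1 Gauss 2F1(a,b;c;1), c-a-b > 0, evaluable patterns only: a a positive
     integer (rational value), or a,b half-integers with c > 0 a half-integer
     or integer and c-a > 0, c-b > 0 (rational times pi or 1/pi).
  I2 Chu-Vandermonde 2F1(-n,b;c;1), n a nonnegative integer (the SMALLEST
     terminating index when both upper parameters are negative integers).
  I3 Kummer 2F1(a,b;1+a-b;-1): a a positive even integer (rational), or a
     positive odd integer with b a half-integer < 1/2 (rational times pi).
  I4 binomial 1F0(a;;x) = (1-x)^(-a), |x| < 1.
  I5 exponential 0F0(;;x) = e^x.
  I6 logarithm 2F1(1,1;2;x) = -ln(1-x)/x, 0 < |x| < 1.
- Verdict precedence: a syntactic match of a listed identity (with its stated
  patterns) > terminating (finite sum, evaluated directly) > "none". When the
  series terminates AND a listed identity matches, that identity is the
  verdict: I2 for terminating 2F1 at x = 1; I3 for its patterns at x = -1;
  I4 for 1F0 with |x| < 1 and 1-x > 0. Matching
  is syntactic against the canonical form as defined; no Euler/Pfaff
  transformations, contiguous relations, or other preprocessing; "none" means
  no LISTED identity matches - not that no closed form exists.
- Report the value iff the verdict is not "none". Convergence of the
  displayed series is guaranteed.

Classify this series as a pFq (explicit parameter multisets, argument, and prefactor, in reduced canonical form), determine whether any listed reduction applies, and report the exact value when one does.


First insight: t_0 = \frac{1}{8} here, and the running product (C = 1/8) telescopes to a rising factorial.
Ratio: r(k) = 1 * (k-\frac{12}{11}) (k+3) / [(k+\frac{65}{11}) (k+1)] - poly over poly, x = 1 from leading terms; C = \frac{1}{8} at k = 0.

x = 1 here; the reduced form reads 2F1, upper {-\frac{12}{11}, 3}, lower {\frac{65}{11}}, C = \frac{1}{8}. Verdict: Gauss (I1, integer-parameter pattern) fires (x = 1: the Gamma ratio telescopes since c-a-b = 4 > 0 and a = 3 in Z>0). Sum: \frac{387}{6655}.


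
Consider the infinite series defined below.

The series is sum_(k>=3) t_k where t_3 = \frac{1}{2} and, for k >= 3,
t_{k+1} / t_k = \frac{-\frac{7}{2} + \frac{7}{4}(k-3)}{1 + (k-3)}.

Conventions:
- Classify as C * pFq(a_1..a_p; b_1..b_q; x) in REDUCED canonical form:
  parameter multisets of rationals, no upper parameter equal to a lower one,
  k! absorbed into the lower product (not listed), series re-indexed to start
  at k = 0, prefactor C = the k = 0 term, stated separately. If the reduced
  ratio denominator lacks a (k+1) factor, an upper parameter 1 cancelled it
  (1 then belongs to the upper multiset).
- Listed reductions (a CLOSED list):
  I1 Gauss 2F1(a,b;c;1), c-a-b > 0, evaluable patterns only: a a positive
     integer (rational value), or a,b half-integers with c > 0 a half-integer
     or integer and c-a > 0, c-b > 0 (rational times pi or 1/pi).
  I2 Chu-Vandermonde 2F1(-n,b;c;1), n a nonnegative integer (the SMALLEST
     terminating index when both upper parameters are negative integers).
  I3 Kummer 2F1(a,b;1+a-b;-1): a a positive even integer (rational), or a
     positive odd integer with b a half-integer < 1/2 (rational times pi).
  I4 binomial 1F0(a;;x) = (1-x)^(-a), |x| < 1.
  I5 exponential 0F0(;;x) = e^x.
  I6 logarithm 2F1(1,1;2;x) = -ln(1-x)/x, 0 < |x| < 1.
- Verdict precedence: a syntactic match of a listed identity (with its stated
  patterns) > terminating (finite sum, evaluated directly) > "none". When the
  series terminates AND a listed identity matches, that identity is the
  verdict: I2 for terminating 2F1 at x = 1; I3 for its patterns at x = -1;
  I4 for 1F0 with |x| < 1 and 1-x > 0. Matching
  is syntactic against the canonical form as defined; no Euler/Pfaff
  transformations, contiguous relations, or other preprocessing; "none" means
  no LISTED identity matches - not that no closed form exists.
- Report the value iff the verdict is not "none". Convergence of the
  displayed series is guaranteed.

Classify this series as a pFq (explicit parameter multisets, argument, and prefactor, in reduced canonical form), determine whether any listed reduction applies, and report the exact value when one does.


The series (x = \frac{7}{4}) is 1F0: upper {-2}, lower {-}, prefactor \frac{1}{2}. Verdict: terminating - no listed pattern fits, but -2 in the upper list cuts the series at k = 2; direct evaluation. Sum: \frac{9}{32}.

Key step: from the first term \frac{1}{2}: roots of the ratio polynomials (C = 1/2) are the negated parameters.
Consecutive-term ratio: r(k) = \frac{7}{4} * (k-2) / [(k+1)] - rational; roots negated = parameters, x = \frac{7}{4}, C = \frac{1}{2}.


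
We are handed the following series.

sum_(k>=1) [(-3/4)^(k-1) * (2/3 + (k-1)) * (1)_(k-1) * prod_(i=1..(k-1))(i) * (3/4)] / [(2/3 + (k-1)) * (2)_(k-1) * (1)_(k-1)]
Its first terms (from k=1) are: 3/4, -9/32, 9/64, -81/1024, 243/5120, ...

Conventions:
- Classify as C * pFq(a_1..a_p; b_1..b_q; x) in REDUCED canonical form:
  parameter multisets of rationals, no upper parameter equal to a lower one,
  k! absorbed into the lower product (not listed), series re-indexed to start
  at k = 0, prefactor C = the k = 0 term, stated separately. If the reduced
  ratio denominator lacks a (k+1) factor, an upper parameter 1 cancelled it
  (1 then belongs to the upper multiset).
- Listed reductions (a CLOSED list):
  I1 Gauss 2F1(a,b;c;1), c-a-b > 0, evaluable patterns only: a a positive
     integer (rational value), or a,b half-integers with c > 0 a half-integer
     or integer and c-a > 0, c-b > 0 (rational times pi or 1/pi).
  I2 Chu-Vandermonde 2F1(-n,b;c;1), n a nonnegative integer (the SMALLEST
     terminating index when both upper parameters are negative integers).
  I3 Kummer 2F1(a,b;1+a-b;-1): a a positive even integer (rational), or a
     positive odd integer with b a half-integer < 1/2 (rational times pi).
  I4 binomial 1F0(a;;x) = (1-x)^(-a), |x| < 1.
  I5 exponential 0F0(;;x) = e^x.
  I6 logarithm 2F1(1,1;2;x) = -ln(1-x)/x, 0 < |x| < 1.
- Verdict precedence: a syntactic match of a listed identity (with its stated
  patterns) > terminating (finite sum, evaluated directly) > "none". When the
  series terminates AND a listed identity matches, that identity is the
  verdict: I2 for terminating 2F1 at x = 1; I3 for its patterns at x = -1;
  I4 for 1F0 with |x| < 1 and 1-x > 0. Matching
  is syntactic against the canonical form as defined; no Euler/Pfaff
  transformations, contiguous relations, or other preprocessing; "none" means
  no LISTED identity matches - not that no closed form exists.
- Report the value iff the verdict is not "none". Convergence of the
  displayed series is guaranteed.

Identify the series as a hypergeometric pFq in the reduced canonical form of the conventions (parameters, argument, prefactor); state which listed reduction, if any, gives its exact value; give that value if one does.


At argument -3/4: a 2F1 with upper {1, 1}, lower {2}, scaled by C = 3/4. Verdict: the logarithmic series (I6) matches (the logarithm: parameters (1,1;2), x = -3/4). Value: ln(7/4).

Structural cue: with t_0 = 3/4, (1)_k (C = 3/4) is k! itself.
Adjacent-term ratio: r(k) = (-3/4) * (k+1) (k+1) / [(k+2) (k+1)] - rational in k, leading ratio (-3/4); with t_0 = 3/4, classification follows.


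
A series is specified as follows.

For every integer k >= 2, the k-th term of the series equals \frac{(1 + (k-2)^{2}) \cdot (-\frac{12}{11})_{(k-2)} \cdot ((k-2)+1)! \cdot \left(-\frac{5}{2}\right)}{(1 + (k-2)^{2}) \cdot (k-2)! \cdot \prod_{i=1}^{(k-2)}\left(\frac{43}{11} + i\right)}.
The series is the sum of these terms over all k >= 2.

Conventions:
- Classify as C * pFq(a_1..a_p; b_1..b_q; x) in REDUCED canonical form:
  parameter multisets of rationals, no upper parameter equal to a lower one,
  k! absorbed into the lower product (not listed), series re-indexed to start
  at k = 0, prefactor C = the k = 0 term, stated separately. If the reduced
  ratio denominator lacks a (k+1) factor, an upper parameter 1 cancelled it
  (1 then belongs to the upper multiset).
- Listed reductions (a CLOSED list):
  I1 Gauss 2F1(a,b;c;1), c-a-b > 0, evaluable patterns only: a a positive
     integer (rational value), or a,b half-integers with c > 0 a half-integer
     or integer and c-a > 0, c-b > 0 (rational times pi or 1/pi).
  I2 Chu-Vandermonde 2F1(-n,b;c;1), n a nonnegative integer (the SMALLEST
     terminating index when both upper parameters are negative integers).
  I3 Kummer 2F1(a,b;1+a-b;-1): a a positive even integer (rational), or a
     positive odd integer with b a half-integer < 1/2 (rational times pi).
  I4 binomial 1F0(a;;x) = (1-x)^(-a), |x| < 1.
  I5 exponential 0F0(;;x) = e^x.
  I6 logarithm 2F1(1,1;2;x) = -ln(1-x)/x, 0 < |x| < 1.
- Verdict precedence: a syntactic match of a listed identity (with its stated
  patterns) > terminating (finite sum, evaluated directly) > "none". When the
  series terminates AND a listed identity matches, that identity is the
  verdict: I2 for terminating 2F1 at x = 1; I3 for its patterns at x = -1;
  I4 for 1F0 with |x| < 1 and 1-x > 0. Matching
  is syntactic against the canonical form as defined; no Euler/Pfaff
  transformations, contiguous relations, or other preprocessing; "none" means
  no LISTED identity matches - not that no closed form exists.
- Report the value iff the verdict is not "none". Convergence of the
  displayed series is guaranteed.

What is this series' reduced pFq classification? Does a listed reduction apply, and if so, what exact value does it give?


Key step: t_0 = -\frac{5}{2} here, and k^2 + 1 divides numerator and denominator alike; C = -5/2, x = 1 after cancelling.
Term ratio: r(k) = 1 * (k-\frac{12}{11}) (k+2) / [(k+\frac{54}{11}) (k+1)] - rational in k, leading ratio 1; with t_0 = -\frac{5}{2}, classification follows.

Prefactor -\frac{5}{2}, argument 1: 2F1 with upper {-\frac{12}{11}, 2} over lower {\frac{54}{11}}. Verdict: the Gauss summation I1 fires (x = 1: the Gamma ratio telescopes since c-a-b = 4 > 0 and a = 2 in Z>0). Sum: -\frac{172}{121}.


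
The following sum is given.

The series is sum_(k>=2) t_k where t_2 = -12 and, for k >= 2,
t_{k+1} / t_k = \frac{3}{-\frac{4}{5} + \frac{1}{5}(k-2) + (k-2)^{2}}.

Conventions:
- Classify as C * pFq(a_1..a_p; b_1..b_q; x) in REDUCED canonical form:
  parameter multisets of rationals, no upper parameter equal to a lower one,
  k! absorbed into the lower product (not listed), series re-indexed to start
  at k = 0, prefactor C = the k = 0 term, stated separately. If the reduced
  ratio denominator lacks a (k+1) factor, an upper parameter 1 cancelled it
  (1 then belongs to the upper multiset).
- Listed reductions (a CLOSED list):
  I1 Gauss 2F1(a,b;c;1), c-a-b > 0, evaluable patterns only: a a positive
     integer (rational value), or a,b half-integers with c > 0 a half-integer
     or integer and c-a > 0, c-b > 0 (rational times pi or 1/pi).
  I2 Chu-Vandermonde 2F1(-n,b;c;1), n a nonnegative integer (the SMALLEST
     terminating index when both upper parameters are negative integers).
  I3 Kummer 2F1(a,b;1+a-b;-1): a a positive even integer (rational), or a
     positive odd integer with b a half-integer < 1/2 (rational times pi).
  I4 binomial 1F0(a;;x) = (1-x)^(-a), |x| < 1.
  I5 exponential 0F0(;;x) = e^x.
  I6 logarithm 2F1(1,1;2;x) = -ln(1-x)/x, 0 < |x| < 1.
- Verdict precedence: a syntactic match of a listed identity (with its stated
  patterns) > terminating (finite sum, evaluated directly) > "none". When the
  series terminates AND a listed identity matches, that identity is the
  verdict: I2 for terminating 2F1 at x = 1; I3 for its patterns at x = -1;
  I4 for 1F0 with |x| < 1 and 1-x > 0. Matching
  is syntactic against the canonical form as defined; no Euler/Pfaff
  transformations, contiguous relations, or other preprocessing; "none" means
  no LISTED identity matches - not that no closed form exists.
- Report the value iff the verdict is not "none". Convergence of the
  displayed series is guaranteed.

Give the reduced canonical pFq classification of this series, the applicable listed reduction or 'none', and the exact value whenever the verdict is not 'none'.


With C = -12: the canonical form is 0F1(-; -\frac{4}{5}; 3). Verdict: none. A 0F1 with upper {-} fits none of I1-I6 at x = 3; the sum runs forever.

The tell: t_0 = -12 here, and roots of the ratio polynomials (C = -12, x = 3) are the negated parameters.
Adjacent-term ratio: r(k) = 3 * 1 / [(k-\frac{4}{5}) (k+1)] - rational in k, leading ratio 3; with t_0 = -12, classification follows.


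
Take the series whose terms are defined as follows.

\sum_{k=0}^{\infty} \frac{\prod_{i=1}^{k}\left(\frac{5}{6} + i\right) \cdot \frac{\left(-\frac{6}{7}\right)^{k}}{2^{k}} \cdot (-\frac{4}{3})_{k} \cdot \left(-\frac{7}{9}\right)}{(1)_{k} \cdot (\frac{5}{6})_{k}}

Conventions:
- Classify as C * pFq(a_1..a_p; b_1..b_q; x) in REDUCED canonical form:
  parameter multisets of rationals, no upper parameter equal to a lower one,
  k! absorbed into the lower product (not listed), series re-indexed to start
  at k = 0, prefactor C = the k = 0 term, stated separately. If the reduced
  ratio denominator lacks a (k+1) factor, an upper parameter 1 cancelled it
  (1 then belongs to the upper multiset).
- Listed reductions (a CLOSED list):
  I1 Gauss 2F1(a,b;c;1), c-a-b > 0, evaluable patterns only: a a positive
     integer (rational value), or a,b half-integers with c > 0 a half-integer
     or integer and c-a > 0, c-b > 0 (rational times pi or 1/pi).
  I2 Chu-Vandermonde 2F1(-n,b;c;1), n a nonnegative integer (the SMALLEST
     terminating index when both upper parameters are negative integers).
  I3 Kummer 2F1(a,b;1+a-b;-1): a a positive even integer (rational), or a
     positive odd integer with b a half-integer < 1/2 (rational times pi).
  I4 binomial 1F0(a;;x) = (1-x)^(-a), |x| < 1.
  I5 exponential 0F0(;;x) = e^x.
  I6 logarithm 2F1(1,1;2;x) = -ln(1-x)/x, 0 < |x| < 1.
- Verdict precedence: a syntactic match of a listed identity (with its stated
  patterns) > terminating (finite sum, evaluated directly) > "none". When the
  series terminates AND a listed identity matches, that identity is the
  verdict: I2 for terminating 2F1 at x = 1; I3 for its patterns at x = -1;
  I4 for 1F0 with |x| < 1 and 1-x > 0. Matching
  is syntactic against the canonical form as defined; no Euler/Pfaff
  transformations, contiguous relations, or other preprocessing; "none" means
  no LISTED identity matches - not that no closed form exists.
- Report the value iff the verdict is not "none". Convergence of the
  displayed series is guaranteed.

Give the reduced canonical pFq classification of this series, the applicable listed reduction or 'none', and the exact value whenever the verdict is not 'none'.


x = -\frac{3}{7} here; the reduced form reads 2F1, upper {-\frac{4}{3}, \frac{11}{6}}, lower {\frac{5}{6}}, C = -\frac{7}{9}. Verdict: none (x = -\frac{3}{7}): each listed identity misses the multisets {-\frac{4}{3}, \frac{11}{6}} ; {\frac{5}{6}}.

Key step: with t_0 = -\frac{7}{9}, the running product (prefactor -7/9) telescopes to a rising factorial.
Consecutive-term ratio: r(k) = -\frac{3}{7} * (k-\frac{4}{3}) (k+\frac{11}{6}) / [(k+\frac{5}{6}) (k+1)] - rational in k. x = -\frac{3}{7}; t_0 = -\frac{7}{9}; negate the roots.


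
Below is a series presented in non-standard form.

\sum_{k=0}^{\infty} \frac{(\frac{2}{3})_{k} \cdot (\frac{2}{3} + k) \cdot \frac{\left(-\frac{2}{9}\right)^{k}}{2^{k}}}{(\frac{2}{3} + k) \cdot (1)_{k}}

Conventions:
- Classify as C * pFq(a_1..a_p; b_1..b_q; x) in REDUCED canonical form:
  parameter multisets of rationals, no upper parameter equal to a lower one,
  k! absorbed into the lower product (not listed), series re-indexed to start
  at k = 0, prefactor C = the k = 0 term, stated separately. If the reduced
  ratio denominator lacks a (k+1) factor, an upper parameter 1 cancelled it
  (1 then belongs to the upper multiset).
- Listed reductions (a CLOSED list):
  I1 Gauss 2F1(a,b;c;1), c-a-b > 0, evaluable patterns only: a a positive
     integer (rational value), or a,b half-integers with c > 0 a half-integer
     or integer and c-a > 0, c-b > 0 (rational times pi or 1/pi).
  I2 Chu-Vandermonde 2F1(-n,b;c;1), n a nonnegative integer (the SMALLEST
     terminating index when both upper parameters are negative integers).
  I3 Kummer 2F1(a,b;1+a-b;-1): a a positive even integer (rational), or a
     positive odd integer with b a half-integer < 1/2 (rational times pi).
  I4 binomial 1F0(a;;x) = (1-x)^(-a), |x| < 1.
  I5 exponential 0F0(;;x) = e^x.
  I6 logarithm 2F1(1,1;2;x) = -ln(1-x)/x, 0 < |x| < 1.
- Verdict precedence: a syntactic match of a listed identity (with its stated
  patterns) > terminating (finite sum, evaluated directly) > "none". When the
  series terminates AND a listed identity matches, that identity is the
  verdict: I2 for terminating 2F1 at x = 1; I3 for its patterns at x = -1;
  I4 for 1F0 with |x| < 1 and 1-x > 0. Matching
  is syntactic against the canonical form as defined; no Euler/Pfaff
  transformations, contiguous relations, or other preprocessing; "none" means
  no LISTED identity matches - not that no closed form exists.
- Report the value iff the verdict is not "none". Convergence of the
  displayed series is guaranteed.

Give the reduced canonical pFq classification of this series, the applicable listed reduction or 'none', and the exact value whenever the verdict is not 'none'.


This is 1 * 1F0(\frac{2}{3}; -; -\frac{1}{9}) in reduced canonical form. Verdict: the binomial series (I4) applies (the 1F0 binomial series: exponent -2/3, x = -\frac{1}{9}). Value: \left(\frac{10}{9}\right)^{-\frac{2}{3}}.

Structural cue: t_0 being 1, the two k-th powers (C = 1) combine into one argument.
Term ratio: r(k) = -\frac{1}{9} * (k+\frac{2}{3}) / [(k+1)] - rational; roots negated = parameters, x = -\frac{1}{9}, C = 1.


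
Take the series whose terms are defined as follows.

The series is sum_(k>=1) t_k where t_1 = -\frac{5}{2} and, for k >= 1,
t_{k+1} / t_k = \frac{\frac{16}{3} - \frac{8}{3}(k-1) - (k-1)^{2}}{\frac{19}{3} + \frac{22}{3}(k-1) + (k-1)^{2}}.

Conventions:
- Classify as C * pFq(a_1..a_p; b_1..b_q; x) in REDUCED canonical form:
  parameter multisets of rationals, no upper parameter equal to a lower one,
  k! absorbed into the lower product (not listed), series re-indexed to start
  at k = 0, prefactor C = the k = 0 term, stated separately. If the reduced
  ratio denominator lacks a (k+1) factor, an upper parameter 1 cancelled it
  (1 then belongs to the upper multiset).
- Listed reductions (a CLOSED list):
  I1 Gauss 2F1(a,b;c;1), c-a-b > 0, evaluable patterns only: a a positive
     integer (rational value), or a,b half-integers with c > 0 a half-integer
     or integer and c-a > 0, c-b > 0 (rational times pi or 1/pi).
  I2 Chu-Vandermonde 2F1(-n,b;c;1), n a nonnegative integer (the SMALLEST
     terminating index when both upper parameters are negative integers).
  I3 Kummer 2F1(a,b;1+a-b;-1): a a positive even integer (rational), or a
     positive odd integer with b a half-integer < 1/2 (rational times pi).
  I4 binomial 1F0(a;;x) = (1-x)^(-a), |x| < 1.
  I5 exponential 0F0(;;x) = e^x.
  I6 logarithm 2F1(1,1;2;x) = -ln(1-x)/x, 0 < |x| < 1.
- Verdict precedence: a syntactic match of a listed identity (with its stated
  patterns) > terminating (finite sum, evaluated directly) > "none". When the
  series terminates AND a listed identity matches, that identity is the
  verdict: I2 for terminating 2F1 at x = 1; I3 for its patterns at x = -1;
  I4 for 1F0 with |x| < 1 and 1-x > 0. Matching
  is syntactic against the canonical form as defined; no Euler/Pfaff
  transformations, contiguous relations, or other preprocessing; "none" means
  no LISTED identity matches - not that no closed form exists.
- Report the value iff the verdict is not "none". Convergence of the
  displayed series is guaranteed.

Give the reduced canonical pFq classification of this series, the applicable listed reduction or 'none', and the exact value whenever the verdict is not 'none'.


Canonical form: C = -\frac{5}{2} times 2F1 with upper {-\frac{4}{3}, 4}, lower {\frac{19}{3}}, x = -1. Verdict: the Kummer evaluation I3 fires (x = -1; c = \frac{19}{3} equals 1+a-b for upper {-\frac{4}{3}, 4}: listed pattern). Exact value: -\frac{130}{27}.

Structural cue: with t_0 = -\frac{5}{2}, factor the ratio over Q (C = -5/2): negated roots = parameters.
Term ratio: r(k) = -1 * (k-\frac{4}{3}) (k+4) / [(k+\frac{19}{3}) (k+1)] - poly over poly, x = -1 from leading terms; C = -\frac{5}{2} at k = 0.
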